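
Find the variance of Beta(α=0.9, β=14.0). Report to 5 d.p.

0.00357

μ = 0.9/14.9 = 0.060403; Var = μ(1−μ)/(α+β+1) = 0.0567542/15.9 = 0.00357.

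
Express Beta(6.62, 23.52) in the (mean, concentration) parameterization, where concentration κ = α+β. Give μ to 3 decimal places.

κ = α+β = 6.62+23.52 = 30.14; μ = α/κ = 6.62/30.14 = 0.220.

μ = 0.220, κ = 30.14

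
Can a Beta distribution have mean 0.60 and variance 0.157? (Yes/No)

A Beta with mean μ has variance μ(1−μ)/(α+β+1) < μ(1−μ).
Here μ(1−μ) = 0.60×0.40 = 0.2400, and 0.157 < 0.2400.

Yes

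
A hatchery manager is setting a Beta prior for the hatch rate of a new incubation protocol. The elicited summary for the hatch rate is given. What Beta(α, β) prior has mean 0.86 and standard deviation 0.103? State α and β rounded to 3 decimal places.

Variance = 0.103² = 0.010609. The moment-matching identity α+β = μ(1−μ)/Var − 1 gives
α+β = 0.1204/0.010609 − 1 = 10.3489, so α = μ·10.3489 = 8.900 and β = (1−μ)·10.3489 = 1.449.

α = 8.900, β = 1.449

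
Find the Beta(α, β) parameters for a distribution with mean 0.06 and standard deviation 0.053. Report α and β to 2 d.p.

α = 1.14, β = 17.93

Variance = 0.053² = 0.002809. The moment-matching identity α+β = μ(1−μ)/Var − 1 gives
α+β = 0.0564/0.002809 − 1 = 19.0783, so α = μ·19.0783 = 1.14 and β = (1−μ)·19.0783 = 17.93.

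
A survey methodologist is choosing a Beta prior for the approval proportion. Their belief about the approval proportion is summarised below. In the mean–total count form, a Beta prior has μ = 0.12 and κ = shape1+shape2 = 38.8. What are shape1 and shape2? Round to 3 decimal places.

shape1 = 4.656, shape2 = 34.144

shape1 = μκ = 0.12×38.8 = 4.656 and shape2 = (1−μ)κ = 0.88×38.8 = 34.144.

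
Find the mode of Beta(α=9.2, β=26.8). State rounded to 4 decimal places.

The density x^(α−1)(1−x)^(β−1) is maximised at (α−1)/(α+β−2) = 8.2/34.0 = 0.2412.

0.2412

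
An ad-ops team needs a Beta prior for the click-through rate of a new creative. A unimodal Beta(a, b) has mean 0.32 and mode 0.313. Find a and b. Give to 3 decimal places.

With s = a+b: μ = a/s and mode = (a−1)/(s−2). Eliminating a = μs,
μs − 1 = m(s−2) ⇒ s(μ−m) = 1−2m ⇒ s = 0.374/0.007 = 53.4286.
So a = μs = 17.097, b = (1−μ)s = 36.331.

a = 17.097, b = 36.331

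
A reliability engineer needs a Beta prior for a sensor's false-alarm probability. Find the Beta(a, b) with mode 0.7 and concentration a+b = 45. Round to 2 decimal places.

Since the density peak of Beta(a,b) is at (a−1)/(a+b−2),
a = 1 + 0.7(45−2) = 31.10 and b = 45 − 31.10 = 13.90.

a = 31.10, b = 13.90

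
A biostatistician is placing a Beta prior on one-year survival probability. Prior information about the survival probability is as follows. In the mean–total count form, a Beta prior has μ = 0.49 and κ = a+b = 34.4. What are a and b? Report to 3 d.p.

a = μκ = 0.49×34.4 = 16.856 and b = (1−μ)κ = 0.51×34.4 = 17.544.

a = 16.856, b = 17.544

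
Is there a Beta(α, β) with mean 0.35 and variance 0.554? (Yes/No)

The Beta variance bound is σ² < μ(1−μ).
Here μ(1−μ) = 0.35×0.65 = 0.2275, and 0.554 ≥ 0.2275.

No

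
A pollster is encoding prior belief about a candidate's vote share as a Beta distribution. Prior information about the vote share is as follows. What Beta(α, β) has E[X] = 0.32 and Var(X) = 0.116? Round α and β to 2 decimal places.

α = 0.28, β = 0.60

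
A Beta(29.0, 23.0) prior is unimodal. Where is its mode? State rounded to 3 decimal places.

The density x^(α−1)(1−x)^(β−1) is maximised at (α−1)/(α+β−2) = 28.0/50.0 = 0.560.

0.560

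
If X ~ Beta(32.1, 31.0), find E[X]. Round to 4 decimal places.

E[X] = α/(α+β) = 32.1/63.1 = 0.5087.

0.5087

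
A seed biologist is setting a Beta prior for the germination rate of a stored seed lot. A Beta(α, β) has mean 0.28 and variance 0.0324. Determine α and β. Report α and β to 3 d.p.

α = 1.462, β = 3.760

Let s = α+β. The Beta variance is μ(1−μ)/(s+1).
So s+1 = μ(1−μ)/σ² = (0.28×0.72)/0.0324 = 0.2016/0.0324 = 6.2222, giving s = 5.2222.
Then α = μs = 0.28×5.2222 = 1.462 and β = (1−μ)s = 0.72×5.2222 = 3.760.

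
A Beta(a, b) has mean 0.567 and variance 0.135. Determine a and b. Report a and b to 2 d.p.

a = 0.46, b = 0.35

Write ν = a+b; then a = μν and Var = μ(1−μ)/(ν+1).
ν = μ(1−μ)/Var − 1 = 0.245511/0.135 − 1 = 0.8186.
a = 0.567·0.8186 = 0.46, b = 0.433·0.8186 = 0.35.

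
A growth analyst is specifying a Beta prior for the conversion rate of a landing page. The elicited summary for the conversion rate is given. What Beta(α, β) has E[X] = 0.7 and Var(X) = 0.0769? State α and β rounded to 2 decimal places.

Let s = α+β. The Beta variance is μ(1−μ)/(s+1).
So s+1 = μ(1−μ)/σ² = (0.7×0.3)/0.0769 = 0.21/0.0769 = 2.7308, giving s = 1.7308.
Then α = μs = 0.7×1.7308 = 1.21 and β = (1−μ)s = 0.3×1.7308 = 0.52.

α = 1.21, β = 0.52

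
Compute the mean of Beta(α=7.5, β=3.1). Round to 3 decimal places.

0.708

E[X] = α/(α+β) = 7.5/10.6 = 0.708.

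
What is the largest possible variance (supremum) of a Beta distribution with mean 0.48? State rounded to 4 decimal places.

0.2496

Var = μ(1−μ)/(α+β+1), which approaches μ(1−μ) as α+β → 0.
So the supremum is μ(1−μ) = 0.48×0.52 = 0.2496.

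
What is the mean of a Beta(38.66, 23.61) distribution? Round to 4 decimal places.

0.6208

E[X] = α/(α+β) = 38.66/62.27 = 0.6208.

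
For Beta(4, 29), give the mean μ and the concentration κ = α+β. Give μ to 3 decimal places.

κ = α+β = 4+29 = 33; μ = α/κ = 4/33 = 0.121.

μ = 0.121, κ = 33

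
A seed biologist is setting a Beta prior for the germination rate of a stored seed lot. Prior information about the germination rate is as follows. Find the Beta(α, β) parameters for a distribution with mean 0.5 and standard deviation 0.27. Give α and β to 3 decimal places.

α = 1.215, β = 1.215

σ² = 0.27² = 0.0729.
With s = α+β, Var = μ(1−μ)/(s+1), so s+1 = (0.5×0.5)/0.0729 = 3.4294 and s = 2.4294.
α = μs = 1.215, β = (1−μ)s = 1.215.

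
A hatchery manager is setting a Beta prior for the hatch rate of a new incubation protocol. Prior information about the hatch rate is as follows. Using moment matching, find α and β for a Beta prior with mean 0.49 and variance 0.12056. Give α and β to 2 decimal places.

α = 0.53, β = 0.55

Write ν = α+β; then α = μν and Var = μ(1−μ)/(ν+1).
ν = μ(1−μ)/Var − 1 = 0.2499/0.12056 − 1 = 1.0728.
α = 0.49·1.0728 = 0.53, β = 0.51·1.0728 = 0.55.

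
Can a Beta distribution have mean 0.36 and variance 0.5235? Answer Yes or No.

No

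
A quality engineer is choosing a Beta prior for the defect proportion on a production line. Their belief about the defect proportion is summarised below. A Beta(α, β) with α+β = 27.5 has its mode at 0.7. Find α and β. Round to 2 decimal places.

α = 18.85, β = 8.65

Mode = (α−1)/(κ−2) with κ = α+β, so α−1 = 0.7·25.5 = 17.85.
α = 18.85; β = κ − α = 8.65.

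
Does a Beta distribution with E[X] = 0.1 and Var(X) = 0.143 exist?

No

The Beta variance bound is σ² < μ(1−μ).
Here μ(1−μ) = 0.1×0.9 = 0.09, and 0.143 ≥ 0.09.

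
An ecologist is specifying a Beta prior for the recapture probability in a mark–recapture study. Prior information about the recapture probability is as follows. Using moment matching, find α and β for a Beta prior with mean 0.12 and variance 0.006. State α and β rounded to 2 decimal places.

α = 1.99, β = 14.61

Let s = α+β. The Beta variance is μ(1−μ)/(s+1).
So s+1 = μ(1−μ)/σ² = (0.12×0.88)/0.006 = 0.1056/0.006 = 17.6000, giving s = 16.6000.
Then α = μs = 0.12×16.6000 = 1.99 and β = (1−μ)s = 0.88×16.6000 = 14.61.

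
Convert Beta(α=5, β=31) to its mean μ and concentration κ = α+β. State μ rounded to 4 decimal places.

κ = α+β = 5+31 = 36; μ = α/κ = 5/36 = 0.1389.

μ = 0.1389, κ = 36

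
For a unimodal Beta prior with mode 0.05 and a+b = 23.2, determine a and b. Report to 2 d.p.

a = 2.06, b = 21.14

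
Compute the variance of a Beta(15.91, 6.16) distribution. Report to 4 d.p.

Var = αβ/[(α+β)²(α+β+1)] = (15.91×6.16)/(22.07²×23.07) = 98.0056/11237.048643 = 0.0087.

0.0087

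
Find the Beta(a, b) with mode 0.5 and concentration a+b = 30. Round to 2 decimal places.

Mode = (a−1)/(κ−2) with κ = a+b, so a−1 = 0.5·28 = 14.00.
a = 15.00; b = κ − a = 15.00.

a = 15.00, b = 15.00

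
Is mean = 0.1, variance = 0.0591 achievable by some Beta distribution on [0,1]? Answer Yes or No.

For any Beta, Var(X) < E[X]·(1−E[X]).
Here μ(1−μ) = 0.1×0.9 = 0.09, and 0.0591 < 0.09.

Yes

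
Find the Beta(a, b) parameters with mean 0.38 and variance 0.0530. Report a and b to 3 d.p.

Let s = a+b. The Beta variance is μ(1−μ)/(s+1).
So s+1 = μ(1−μ)/σ² = (0.38×0.62)/0.0530 = 0.2356/0.0530 = 4.4453, giving s = 3.4453.
Then a = μs = 0.38×3.4453 = 1.309 and b = (1−μ)s = 0.62×3.4453 = 2.136.

a = 1.309, b = 2.136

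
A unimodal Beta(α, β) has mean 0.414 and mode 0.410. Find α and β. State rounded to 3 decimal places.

Let s = α+β. Mean gives α = μs = 0.414s; mode gives (α−1)/(s−2) = 0.410.
Substituting: 0.414s − 1 = 0.410(s−2) = 0.410s − 0.820, so 0.004s = 0.180 and s = 45.0000.
Then α = 0.414×45.0000 = 18.630 and β = s−α = 26.370.

α = 18.630, β = 26.370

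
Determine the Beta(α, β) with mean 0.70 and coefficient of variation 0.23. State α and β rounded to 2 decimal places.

α = 4.97, β = 2.13

σ = CV·μ = 0.23×0.70 = 0.16100, so σ² = 0.025921.
s+1 = μ(1−μ)/σ² = 0.2100/0.025921 = 8.1015, so s = α+β = 7.1015.
α = μs = 4.97, β = (1−μ)s = 2.13.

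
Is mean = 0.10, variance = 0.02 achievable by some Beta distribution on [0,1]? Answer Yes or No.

The Beta variance bound is σ² < μ(1−μ).
Here μ(1−μ) = 0.10×0.90 = 0.0900, and 0.02 < 0.0900.

Yes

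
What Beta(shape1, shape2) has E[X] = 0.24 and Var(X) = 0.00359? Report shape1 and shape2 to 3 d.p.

shape1 = 11.954, shape2 = 37.854

By moment matching, shape1+shape2 = μ(1−μ)/σ² − 1 = (0.24·0.76)/0.00359 − 1 = 50.8078 − 1 = 49.8078.
Since shape1/(shape1+shape2) = μ, shape1 = 0.24·49.8078 = 11.954 and shape2 = 0.76·49.8078 = 37.854.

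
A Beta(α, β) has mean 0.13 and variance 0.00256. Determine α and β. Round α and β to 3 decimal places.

Let s = α+β. The Beta variance is μ(1−μ)/(s+1).
So s+1 = μ(1−μ)/σ² = (0.13×0.87)/0.00256 = 0.1131/0.00256 = 44.1797, giving s = 43.1797.
Then α = μs = 0.13×43.1797 = 5.613 and β = (1−μ)s = 0.87×43.1797 = 37.566.

α = 5.613, β = 37.566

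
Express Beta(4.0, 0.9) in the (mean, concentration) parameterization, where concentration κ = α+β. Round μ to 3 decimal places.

μ = 0.816, κ = 4.9

κ = α+β = 4.0+0.9 = 4.9; μ = α/κ = 4.0/4.9 = 0.816.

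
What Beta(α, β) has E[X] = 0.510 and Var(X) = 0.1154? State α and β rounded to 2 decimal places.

α = 0.59, β = 0.57

Let s = α+β. The Beta variance is μ(1−μ)/(s+1).
So s+1 = μ(1−μ)/σ² = (0.510×0.490)/0.1154 = 0.249900/0.1154 = 2.1655, giving s = 1.1655.
Then α = μs = 0.510×1.1655 = 0.59 and β = (1−μ)s = 0.490×1.1655 = 0.57.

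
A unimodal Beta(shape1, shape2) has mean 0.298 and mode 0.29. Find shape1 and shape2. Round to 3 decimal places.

shape1 = 15.645, shape2 = 36.855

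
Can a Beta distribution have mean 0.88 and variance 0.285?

No

The Beta variance bound is σ² < μ(1−μ).
Here μ(1−μ) = 0.88×0.12 = 0.1056, and 0.285 ≥ 0.1056.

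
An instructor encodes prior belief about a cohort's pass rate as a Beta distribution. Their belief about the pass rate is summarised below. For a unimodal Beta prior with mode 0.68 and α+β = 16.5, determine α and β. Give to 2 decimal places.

Mode = (α−1)/(κ−2) with κ = α+β, so α−1 = 0.68·14.5 = 9.86.
α = 10.86; β = κ − α = 5.64.

α = 10.86, β = 5.64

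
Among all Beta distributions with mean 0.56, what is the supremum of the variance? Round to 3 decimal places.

Var = μ(1−μ)/(α+β+1), which approaches μ(1−μ) as α+β → 0.
So the supremum is μ(1−μ) = 0.56×0.44 = 0.246.

0.246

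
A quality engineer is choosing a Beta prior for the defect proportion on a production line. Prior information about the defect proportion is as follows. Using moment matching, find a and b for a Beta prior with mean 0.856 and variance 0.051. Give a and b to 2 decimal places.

a = 1.21, b = 0.20

Let s = a+b. The Beta variance is μ(1−μ)/(s+1).
So s+1 = μ(1−μ)/σ² = (0.856×0.144)/0.051 = 0.123264/0.051 = 2.4169, giving s = 1.4169.
Then a = μs = 0.856×1.4169 = 1.21 and b = (1−μ)s = 0.144×1.4169 = 0.20.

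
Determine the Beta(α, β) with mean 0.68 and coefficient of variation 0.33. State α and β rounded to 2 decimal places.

Var = (CV·μ)² = (0.33×0.68)² = 0.050355.
α+β = μ(1−μ)/Var − 1 = 0.2176/0.050355 − 1 = 3.3213.
Thus α = 0.68·3.3213 = 2.26 and β = 0.32·3.3213 = 1.06.

α = 2.26, β = 1.06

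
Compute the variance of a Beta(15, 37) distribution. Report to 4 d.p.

Var = αβ/[(α+β)²(α+β+1)] = (15×37)/(52²×53) = 555/143312 = 0.0039.

0.0039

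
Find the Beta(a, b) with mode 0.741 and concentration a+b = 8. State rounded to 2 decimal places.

a = 5.45, b = 2.55

Mode = (a−1)/(κ−2) with κ = a+b, so a−1 = 0.741·6 = 4.45.
a = 5.45; b = κ − a = 2.55.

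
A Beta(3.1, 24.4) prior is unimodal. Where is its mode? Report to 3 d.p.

With α,β > 1, mode = (α−1)/(α+β−2) = 2.1/25.5 = 0.082.

0.082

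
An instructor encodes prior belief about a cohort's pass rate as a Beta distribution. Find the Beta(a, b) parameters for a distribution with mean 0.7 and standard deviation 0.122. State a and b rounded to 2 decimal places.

a = 9.18, b = 3.93

First σ² = 0.014884. Setting a = μn, b = (1−μ)n with n = a+b,
μ(1−μ)/(n+1) = 0.014884 ⇒ n+1 = 0.21/0.014884 = 14.1091 ⇒ n = 13.1091.
Hence a = 0.7×13.1091 = 9.18, b = 0.3×13.1091 = 3.93.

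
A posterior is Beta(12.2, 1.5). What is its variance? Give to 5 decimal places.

0.00663

Var = αβ/[(α+β)²(α+β+1)] = (12.2×1.5)/(13.7²×14.7) = 18.30/2759.043 = 0.00663.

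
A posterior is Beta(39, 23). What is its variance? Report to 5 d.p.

α+β = 62 and αβ = 897, so Var = αβ/[(α+β)²(α+β+1)] = 897/242172 = 0.00370.

0.00370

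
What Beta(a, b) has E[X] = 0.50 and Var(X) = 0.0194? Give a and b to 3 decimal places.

a = 5.943, b = 5.943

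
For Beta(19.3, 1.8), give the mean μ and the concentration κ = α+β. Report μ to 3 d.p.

μ = 0.915, κ = 21.1

κ = α+β = 19.3+1.8 = 21.1; μ = α/κ = 19.3/21.1 = 0.915.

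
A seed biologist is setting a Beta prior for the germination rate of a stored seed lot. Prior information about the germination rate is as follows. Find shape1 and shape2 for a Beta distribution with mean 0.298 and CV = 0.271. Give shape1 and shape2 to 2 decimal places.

σ = CV·μ = 0.271×0.298 = 0.08076, so σ² = 0.006522.
s+1 = μ(1−μ)/σ² = 0.209196/0.006522 = 32.0762, so s = shape1+shape2 = 31.0762.
shape1 = μs = 9.26, shape2 = (1−μ)s = 21.82.

shape1 = 9.26, shape2 = 21.82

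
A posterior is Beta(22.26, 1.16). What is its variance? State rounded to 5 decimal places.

0.00193

Var = αβ/[(α+β)²(α+β+1)] = (22.26×1.16)/(23.42²×24.42) = 25.8216/13394.282088 = 0.00193.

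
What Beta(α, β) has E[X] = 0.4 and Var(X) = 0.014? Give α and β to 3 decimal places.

Let s = α+β. The Beta variance is μ(1−μ)/(s+1).
So s+1 = μ(1−μ)/σ² = (0.4×0.6)/0.014 = 0.24/0.014 = 17.1429, giving s = 16.1429.
Then α = μs = 0.4×16.1429 = 6.457 and β = (1−μ)s = 0.6×16.1429 = 9.686.

α = 6.457, β = 9.686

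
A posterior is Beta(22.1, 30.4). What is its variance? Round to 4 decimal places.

0.0046

μ = 22.1/52.5 = 0.420952; Var = μ(1−μ)/(α+β+1) = 0.2437515/53.5 = 0.0046.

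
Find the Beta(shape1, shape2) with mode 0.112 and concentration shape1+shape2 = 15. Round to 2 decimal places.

shape1 = 2.46, shape2 = 12.54

Since the density peak of Beta(shape1,shape2) is at (shape1−1)/(shape1+shape2−2),
shape1 = 1 + 0.112(15−2) = 2.46 and shape2 = 15 − 2.46 = 12.54.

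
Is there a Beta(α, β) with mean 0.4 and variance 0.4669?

No

The Beta variance bound is σ² < μ(1−μ).
Here μ(1−μ) = 0.4×0.6 = 0.24, and 0.4669 ≥ 0.24.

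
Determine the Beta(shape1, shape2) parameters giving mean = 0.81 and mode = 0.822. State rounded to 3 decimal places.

Let s = shape1+shape2. Mean gives shape1 = μs = 0.81s; mode gives (shape1−1)/(s−2) = 0.822.
Substituting: 0.81s − 1 = 0.822(s−2) = 0.822s − 1.644, so -0.012s = -0.644 and s = 53.6667.
Then shape1 = 0.81×53.6667 = 43.470 and shape2 = s−shape1 = 10.197.

shape1 = 43.470, shape2 = 10.197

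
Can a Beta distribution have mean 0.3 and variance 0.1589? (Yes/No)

A Beta with mean μ has variance μ(1−μ)/(α+β+1) < μ(1−μ).
Here μ(1−μ) = 0.3×0.7 = 0.21, and 0.1589 < 0.21.

Yes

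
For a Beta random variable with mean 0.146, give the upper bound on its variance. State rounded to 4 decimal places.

Var = μ(1−μ)/(α+β+1), which approaches μ(1−μ) as α+β → 0.
So the supremum is μ(1−μ) = 0.146×0.854 = 0.1247.

0.1247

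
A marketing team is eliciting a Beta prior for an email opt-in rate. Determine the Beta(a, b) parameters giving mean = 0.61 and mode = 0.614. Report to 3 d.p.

a = 34.770, b = 22.230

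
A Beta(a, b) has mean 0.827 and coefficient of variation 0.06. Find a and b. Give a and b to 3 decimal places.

σ = CV·μ = 0.06×0.827 = 0.04962, so σ² = 0.002462.
s+1 = μ(1−μ)/σ² = 0.143071/0.002462 = 58.1083, so s = a+b = 57.1083.
a = μs = 47.229, b = (1−μ)s = 9.880.

a = 47.229, b = 9.880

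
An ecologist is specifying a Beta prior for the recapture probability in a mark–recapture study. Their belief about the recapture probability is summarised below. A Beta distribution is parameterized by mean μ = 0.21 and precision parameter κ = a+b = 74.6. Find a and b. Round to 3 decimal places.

a = 15.666, b = 58.934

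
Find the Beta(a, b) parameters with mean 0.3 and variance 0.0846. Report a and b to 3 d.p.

Let s = a+b. The Beta variance is μ(1−μ)/(s+1).
So s+1 = μ(1−μ)/σ² = (0.3×0.7)/0.0846 = 0.21/0.0846 = 2.4823, giving s = 1.4823.
Then a = μs = 0.3×1.4823 = 0.445 and b = (1−μ)s = 0.7×1.4823 = 1.038.

a = 0.445, b = 1.038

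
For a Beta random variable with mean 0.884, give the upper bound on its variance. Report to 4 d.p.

0.1025

For fixed mean μ the Beta variance is μ(1−μ)/(α+β+1), increasing as α+β decreases.
Its least upper bound (not attained) is μ(1−μ) = 0.884·0.116 = 0.1025.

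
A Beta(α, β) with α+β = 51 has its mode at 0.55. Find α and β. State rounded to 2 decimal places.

α = 27.95, β = 23.05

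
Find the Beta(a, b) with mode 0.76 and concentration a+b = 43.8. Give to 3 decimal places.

a = 32.768, b = 11.032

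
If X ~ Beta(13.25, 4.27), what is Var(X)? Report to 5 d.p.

μ = 13.25/17.52 = 0.756279; Var = μ(1−μ)/(α+β+1) = 0.1843213/18.52 = 0.00995.

0.00995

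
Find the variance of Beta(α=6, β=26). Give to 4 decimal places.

Var = αβ/[(α+β)²(α+β+1)] = (6×26)/(32²×33) = 156/33792 = 0.0046.

0.0046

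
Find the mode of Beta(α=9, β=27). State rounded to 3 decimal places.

With α,β > 1, mode = (α−1)/(α+β−2) = 8/34 = 0.235.

0.235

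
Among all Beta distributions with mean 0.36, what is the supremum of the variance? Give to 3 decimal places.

Var = μ(1−μ)/(α+β+1), which approaches μ(1−μ) as α+β → 0.
So the supremum is μ(1−μ) = 0.36×0.64 = 0.230.

0.230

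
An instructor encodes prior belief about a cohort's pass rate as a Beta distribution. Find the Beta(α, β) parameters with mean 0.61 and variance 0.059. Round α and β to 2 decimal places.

α = 1.85, β = 1.18

By moment matching, α+β = μ(1−μ)/σ² − 1 = (0.61·0.39)/0.059 − 1 = 4.0322 − 1 = 3.0322.
Since α/(α+β) = μ, α = 0.61·3.0322 = 1.85 and β = 0.39·3.0322 = 1.18.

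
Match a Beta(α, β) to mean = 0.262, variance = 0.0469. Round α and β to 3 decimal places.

α = 0.818, β = 2.305

Write ν = α+β; then α = μν and Var = μ(1−μ)/(ν+1).
ν = μ(1−μ)/Var − 1 = 0.193356/0.0469 − 1 = 3.1227.
α = 0.262·3.1227 = 0.818, β = 0.738·3.1227 = 2.305.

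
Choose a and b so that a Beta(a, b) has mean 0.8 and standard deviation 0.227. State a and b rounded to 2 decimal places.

σ² = 0.227² = 0.051529.
With s = a+b, Var = μ(1−μ)/(s+1), so s+1 = (0.8×0.2)/0.051529 = 3.1050 and s = 2.1050.
a = μs = 1.68, b = (1−μ)s = 0.42.

a = 1.68, b = 0.42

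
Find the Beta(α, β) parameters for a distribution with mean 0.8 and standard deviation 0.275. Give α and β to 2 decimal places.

Variance = 0.275² = 0.075625. The moment-matching identity α+β = μ(1−μ)/Var − 1 gives
α+β = 0.16/0.075625 − 1 = 1.1157, so α = μ·1.1157 = 0.89 and β = (1−μ)·1.1157 = 0.22.

α = 0.89, β = 0.22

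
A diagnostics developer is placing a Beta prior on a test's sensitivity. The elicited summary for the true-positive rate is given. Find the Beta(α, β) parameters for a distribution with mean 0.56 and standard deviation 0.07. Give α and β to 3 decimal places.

Variance = 0.07² = 0.0049. The moment-matching identity α+β = μ(1−μ)/Var − 1 gives
α+β = 0.2464/0.0049 − 1 = 49.2857, so α = μ·49.2857 = 27.600 and β = (1−μ)·49.2857 = 21.686.

α = 27.600, β = 21.686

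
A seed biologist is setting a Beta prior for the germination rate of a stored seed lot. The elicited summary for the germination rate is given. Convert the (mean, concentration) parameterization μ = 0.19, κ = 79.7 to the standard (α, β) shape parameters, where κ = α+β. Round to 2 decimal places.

α = μκ = 0.19×79.7 = 15.14 and β = (1−μ)κ = 0.81×79.7 = 64.56.

α = 15.14, β = 64.56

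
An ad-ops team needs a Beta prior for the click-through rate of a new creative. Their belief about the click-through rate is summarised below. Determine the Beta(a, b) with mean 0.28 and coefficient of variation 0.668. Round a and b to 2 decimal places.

a = 1.33, b = 3.43

Var = (CV·μ)² = (0.668×0.28)² = 0.034984.
a+b = μ(1−μ)/Var − 1 = 0.2016/0.034984 − 1 = 4.7626.
Thus a = 0.28·4.7626 = 1.33 and b = 0.72·4.7626 = 3.43.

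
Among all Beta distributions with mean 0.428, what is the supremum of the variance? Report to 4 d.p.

0.2448

For fixed mean μ the Beta variance is μ(1−μ)/(α+β+1), increasing as α+β decreases.
Its least upper bound (not attained) is μ(1−μ) = 0.428·0.572 = 0.2448.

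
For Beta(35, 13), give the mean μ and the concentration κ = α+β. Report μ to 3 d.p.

κ = α+β = 35+13 = 48; μ = α/κ = 35/48 = 0.729.

μ = 0.729, κ = 48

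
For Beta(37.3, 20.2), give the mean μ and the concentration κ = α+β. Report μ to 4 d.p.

μ = 0.6487, κ = 57.5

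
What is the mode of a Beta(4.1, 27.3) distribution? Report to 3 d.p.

0.105

The density x^(α−1)(1−x)^(β−1) is maximised at (α−1)/(α+β−2) = 3.1/29.4 = 0.105.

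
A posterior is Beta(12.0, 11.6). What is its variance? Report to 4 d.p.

μ = 12.0/23.6 = 0.508475; Var = μ(1−μ)/(α+β+1) = 0.2499282/24.6 = 0.0102.

0.0102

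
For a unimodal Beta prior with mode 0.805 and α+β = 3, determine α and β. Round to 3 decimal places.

For α,β>1 the mode is (α−1)/(α+β−2), so α = mode·(κ−2)+1 = 0.805×1+1 = 1.805.
And β = (1−mode)·(κ−2)+1 = 0.195×1+1 = 1.195.

α = 1.805, β = 1.195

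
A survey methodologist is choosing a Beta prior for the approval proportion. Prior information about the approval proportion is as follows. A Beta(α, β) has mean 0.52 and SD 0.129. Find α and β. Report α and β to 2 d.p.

α = 7.28, β = 6.72

First σ² = 0.016641. Setting α = μn, β = (1−μ)n with n = α+β,
μ(1−μ)/(n+1) = 0.016641 ⇒ n+1 = 0.2496/0.016641 = 14.9991 ⇒ n = 13.9991.
Hence α = 0.52×13.9991 = 7.28, β = 0.48×13.9991 = 6.72.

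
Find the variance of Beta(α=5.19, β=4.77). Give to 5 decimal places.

0.02277

μ = 5.19/9.96 = 0.521084; Var = μ(1−μ)/(α+β+1) = 0.2495555/10.96 = 0.02277.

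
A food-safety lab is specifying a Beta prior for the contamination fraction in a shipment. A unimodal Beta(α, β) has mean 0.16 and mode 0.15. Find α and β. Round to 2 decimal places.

Let s = α+β. Mean gives α = μs = 0.16s; mode gives (α−1)/(s−2) = 0.15.
Substituting: 0.16s − 1 = 0.15(s−2) = 0.15s − 0.30, so 0.01s = 0.70 and s = 70.0000.
Then α = 0.16×70.0000 = 11.20 and β = s−α = 58.80.

α = 11.20, β = 58.80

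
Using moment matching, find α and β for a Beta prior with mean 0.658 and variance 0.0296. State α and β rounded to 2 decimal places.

Let s = α+β. The Beta variance is μ(1−μ)/(s+1).
So s+1 = μ(1−μ)/σ² = (0.658×0.342)/0.0296 = 0.225036/0.0296 = 7.6026, giving s = 6.6026.
Then α = μs = 0.658×6.6026 = 4.34 and β = (1−μ)s = 0.342×6.6026 = 2.26.

α = 4.34, β = 2.26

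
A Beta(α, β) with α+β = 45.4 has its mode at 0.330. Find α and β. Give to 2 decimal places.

α = 15.32, β = 30.08

For α,β>1 the mode is (α−1)/(α+β−2), so α = mode·(κ−2)+1 = 0.330×43.4+1 = 15.32.
And β = (1−mode)·(κ−2)+1 = 0.670×43.4+1 = 30.08.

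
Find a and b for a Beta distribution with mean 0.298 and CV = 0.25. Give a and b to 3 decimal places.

a = 10.934, b = 25.757

σ = CV·μ = 0.25×0.298 = 0.07450, so σ² = 0.005550.
s+1 = μ(1−μ)/σ² = 0.209196/0.005550 = 37.6913, so s = a+b = 36.6913.
a = μs = 10.934, b = (1−μ)s = 25.757.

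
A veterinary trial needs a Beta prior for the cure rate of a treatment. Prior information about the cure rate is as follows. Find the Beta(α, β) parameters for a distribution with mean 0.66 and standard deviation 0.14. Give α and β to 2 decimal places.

α = 6.90, β = 3.55

σ² = 0.14² = 0.0196.
With s = α+β, Var = μ(1−μ)/(s+1), so s+1 = (0.66×0.34)/0.0196 = 11.4490 and s = 10.4490.
α = μs = 6.90, β = (1−μ)s = 3.55.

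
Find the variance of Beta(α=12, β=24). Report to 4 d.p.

0.0060

Var = αβ/[(α+β)²(α+β+1)] = (12×24)/(36²×37) = 288/47952 = 0.0060.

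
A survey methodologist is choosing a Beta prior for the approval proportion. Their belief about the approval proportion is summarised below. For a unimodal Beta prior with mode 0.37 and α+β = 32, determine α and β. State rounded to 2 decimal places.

Since the density peak of Beta(α,β) is at (α−1)/(α+β−2),
α = 1 + 0.37(32−2) = 12.10 and β = 32 − 12.10 = 19.90.

α = 12.10, β = 19.90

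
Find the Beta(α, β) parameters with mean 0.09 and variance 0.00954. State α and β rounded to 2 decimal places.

α = 0.68, β = 6.90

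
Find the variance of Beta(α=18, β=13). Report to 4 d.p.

0.0076

μ = 18/31 = 0.580645; Var = μ(1−μ)/(α+β+1) = 0.2434964/32 = 0.0076.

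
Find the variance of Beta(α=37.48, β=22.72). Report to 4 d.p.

0.0038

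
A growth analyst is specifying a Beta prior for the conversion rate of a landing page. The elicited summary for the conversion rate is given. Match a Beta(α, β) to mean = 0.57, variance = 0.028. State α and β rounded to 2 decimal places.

Let s = α+β. The Beta variance is μ(1−μ)/(s+1).
So s+1 = μ(1−μ)/σ² = (0.57×0.43)/0.028 = 0.2451/0.028 = 8.7536, giving s = 7.7536.
Then α = μs = 0.57×7.7536 = 4.42 and β = (1−μ)s = 0.43×7.7536 = 3.33.

α = 4.42, β = 3.33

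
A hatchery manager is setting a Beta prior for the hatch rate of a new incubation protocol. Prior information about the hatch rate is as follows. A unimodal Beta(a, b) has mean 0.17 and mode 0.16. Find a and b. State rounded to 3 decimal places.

With s = a+b: μ = a/s and mode = (a−1)/(s−2). Eliminating a = μs,
μs − 1 = m(s−2) ⇒ s(μ−m) = 1−2m ⇒ s = 0.68/0.01 = 68.0000.
So a = μs = 11.560, b = (1−μ)s = 56.440.

a = 11.560, b = 56.440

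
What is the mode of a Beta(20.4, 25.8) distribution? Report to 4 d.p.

0.4389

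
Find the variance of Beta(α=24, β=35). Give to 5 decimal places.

0.00402

Var = αβ/[(α+β)²(α+β+1)] = (24×35)/(59²×60) = 840/208860 = 0.00402.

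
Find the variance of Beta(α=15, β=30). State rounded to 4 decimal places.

α+β = 45 and αβ = 450, so Var = αβ/[(α+β)²(α+β+1)] = 450/93150 = 0.0048.

0.0048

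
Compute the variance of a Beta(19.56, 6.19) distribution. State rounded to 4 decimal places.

μ = 19.56/25.75 = 0.759612; Var = μ(1−μ)/(α+β+1) = 0.1826018/26.75 = 0.0068.

0.0068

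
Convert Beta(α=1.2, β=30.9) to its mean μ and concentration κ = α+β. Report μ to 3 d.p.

μ = 0.037, κ = 32.1

κ = α+β = 1.2+30.9 = 32.1; μ = α/κ = 1.2/32.1 = 0.037.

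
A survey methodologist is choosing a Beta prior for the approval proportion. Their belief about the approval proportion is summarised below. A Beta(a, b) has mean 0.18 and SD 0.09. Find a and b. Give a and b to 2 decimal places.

First σ² = 0.0081. Setting a = μn, b = (1−μ)n with n = a+b,
μ(1−μ)/(n+1) = 0.0081 ⇒ n+1 = 0.1476/0.0081 = 18.2222 ⇒ n = 17.2222.
Hence a = 0.18×17.2222 = 3.10, b = 0.82×17.2222 = 14.12.

a = 3.10, b = 14.12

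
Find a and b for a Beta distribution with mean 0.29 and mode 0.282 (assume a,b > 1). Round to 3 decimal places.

Let s = a+b. Mean gives a = μs = 0.29s; mode gives (a−1)/(s−2) = 0.282.
Substituting: 0.29s − 1 = 0.282(s−2) = 0.282s − 0.564, so 0.008s = 0.436 and s = 54.5000.
Then a = 0.29×54.5000 = 15.805 and b = s−a = 38.695.

a = 15.805, b = 38.695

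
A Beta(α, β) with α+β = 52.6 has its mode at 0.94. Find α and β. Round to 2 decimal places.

For α,β>1 the mode is (α−1)/(α+β−2), so α = mode·(κ−2)+1 = 0.94×50.6+1 = 48.56.
And β = (1−mode)·(κ−2)+1 = 0.06×50.6+1 = 4.04.

α = 48.56, β = 4.04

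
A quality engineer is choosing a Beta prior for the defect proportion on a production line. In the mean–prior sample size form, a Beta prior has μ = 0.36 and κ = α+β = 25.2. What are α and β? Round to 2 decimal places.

α = μκ = 0.36×25.2 = 9.07 and β = (1−μ)κ = 0.64×25.2 = 16.13.

α = 9.07, β = 16.13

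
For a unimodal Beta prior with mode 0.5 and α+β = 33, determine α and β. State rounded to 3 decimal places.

Since the density peak of Beta(α,β) is at (α−1)/(α+β−2),
α = 1 + 0.5(33−2) = 16.500 and β = 33 − 16.500 = 16.500.

α = 16.500, β = 16.500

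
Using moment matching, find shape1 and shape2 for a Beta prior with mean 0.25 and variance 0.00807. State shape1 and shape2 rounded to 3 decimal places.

shape1 = 5.559, shape2 = 16.676

By moment matching, shape1+shape2 = μ(1−μ)/σ² − 1 = (0.25·0.75)/0.00807 − 1 = 23.2342 − 1 = 22.2342.
Since shape1/(shape1+shape2) = μ, shape1 = 0.25·22.2342 = 5.559 and shape2 = 0.75·22.2342 = 16.676.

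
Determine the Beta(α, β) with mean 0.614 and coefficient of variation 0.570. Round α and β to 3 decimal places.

α = 0.574, β = 0.361

σ = CV·μ = 0.570×0.614 = 0.34998, so σ² = 0.122486.
s+1 = μ(1−μ)/σ² = 0.237004/0.122486 = 1.9349, so s = α+β = 0.9349.
α = μs = 0.574, β = (1−μ)s = 0.361.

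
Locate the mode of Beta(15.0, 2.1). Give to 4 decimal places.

0.9272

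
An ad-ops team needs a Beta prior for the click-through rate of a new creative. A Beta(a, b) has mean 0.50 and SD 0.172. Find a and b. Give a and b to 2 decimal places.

Variance = 0.172² = 0.029584. The moment-matching identity a+b = μ(1−μ)/Var − 1 gives
a+b = 0.2500/0.029584 − 1 = 7.4505, so a = μ·7.4505 = 3.73 and b = (1−μ)·7.4505 = 3.73.

a = 3.73, b = 3.73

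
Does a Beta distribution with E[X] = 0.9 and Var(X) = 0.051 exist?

Yes

For any Beta, Var(X) < E[X]·(1−E[X]).
Here μ(1−μ) = 0.9×0.1 = 0.09, and 0.051 < 0.09.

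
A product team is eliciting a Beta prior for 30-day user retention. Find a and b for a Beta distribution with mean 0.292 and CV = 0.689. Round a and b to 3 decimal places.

Var = (CV·μ)² = (0.689×0.292)² = 0.040477.
a+b = μ(1−μ)/Var − 1 = 0.206736/0.040477 − 1 = 4.1075.
Thus a = 0.292·4.1075 = 1.199 and b = 0.708·4.1075 = 2.908.

a = 1.199, b = 2.908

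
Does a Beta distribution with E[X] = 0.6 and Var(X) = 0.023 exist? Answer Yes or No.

For any Beta, Var(X) < E[X]·(1−E[X]).
Here μ(1−μ) = 0.6×0.4 = 0.24, and 0.023 < 0.24.

Yes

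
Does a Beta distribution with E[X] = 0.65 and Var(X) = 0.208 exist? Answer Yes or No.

The Beta variance bound is σ² < μ(1−μ).
Here μ(1−μ) = 0.65×0.35 = 0.2275, and 0.208 < 0.2275.

Yes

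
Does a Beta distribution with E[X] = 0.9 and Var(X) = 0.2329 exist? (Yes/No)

No

A Beta with mean μ has variance μ(1−μ)/(α+β+1) < μ(1−μ).
Here μ(1−μ) = 0.9×0.1 = 0.09, and 0.2329 ≥ 0.09.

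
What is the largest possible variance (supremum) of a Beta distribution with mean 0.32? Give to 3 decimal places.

For fixed mean μ the Beta variance is μ(1−μ)/(α+β+1), increasing as α+β decreases.
Its least upper bound (not attained) is μ(1−μ) = 0.32·0.68 = 0.218.

0.218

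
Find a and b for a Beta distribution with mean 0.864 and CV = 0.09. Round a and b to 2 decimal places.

a = 15.93, b = 2.51

σ = CV·μ = 0.09×0.864 = 0.07776, so σ² = 0.006047.
s+1 = μ(1−μ)/σ² = 0.117504/0.006047 = 19.4330, so s = a+b = 18.4330.
a = μs = 15.93, b = (1−μ)s = 2.51.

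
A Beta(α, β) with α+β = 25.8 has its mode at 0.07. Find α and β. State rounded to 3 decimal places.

Mode = (α−1)/(κ−2) with κ = α+β, so α−1 = 0.07·23.8 = 1.666.
α = 2.666; β = κ − α = 23.134.

α = 2.666, β = 23.134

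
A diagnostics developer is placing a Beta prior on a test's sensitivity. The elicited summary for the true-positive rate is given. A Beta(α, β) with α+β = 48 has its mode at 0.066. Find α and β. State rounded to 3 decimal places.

Since the density peak of Beta(α,β) is at (α−1)/(α+β−2),
α = 1 + 0.066(48−2) = 4.036 and β = 48 − 4.036 = 43.964.

α = 4.036, β = 43.964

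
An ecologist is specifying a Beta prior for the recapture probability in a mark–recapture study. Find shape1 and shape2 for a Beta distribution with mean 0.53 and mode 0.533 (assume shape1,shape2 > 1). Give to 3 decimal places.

Let s = shape1+shape2. Mean gives shape1 = μs = 0.53s; mode gives (shape1−1)/(s−2) = 0.533.
Substituting: 0.53s − 1 = 0.533(s−2) = 0.533s − 1.066, so -0.003s = -0.066 and s = 22.0000.
Then shape1 = 0.53×22.0000 = 11.660 and shape2 = s−shape1 = 10.340.

shape1 = 11.660, shape2 = 10.340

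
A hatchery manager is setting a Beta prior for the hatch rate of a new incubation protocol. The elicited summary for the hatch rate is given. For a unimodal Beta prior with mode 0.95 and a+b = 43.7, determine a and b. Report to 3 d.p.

Mode = (a−1)/(κ−2) with κ = a+b, so a−1 = 0.95·41.7 = 39.615.
a = 40.615; b = κ − a = 3.085.

a = 40.615, b = 3.085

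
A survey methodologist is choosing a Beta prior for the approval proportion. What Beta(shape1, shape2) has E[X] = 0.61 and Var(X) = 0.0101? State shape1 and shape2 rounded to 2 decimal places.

By moment matching, shape1+shape2 = μ(1−μ)/σ² − 1 = (0.61·0.39)/0.0101 − 1 = 23.5545 − 1 = 22.5545.
Since shape1/(shape1+shape2) = μ, shape1 = 0.61·22.5545 = 13.76 and shape2 = 0.39·22.5545 = 8.80.

shape1 = 13.76, shape2 = 8.80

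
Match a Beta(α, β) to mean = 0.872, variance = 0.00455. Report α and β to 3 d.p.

α = 20.519, β = 3.012

Let s = α+β. The Beta variance is μ(1−μ)/(s+1).
So s+1 = μ(1−μ)/σ² = (0.872×0.128)/0.00455 = 0.111616/0.00455 = 24.5310, giving s = 23.5310.
Then α = μs = 0.872×23.5310 = 20.519 and β = (1−μ)s = 0.128×23.5310 = 3.012.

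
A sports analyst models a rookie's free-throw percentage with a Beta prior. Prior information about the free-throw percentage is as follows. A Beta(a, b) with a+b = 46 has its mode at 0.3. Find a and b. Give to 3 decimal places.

a = 14.200, b = 31.800

Mode = (a−1)/(κ−2) with κ = a+b, so a−1 = 0.3·44 = 13.200.
a = 14.200; b = κ − a = 31.800.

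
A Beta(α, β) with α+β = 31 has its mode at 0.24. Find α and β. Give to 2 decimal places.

α = 7.96, β = 23.04

Mode = (α−1)/(κ−2) with κ = α+β, so α−1 = 0.24·29 = 6.96.
α = 7.96; β = κ − α = 23.04.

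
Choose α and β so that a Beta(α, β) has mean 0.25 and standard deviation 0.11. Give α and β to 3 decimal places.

σ² = 0.11² = 0.0121.
With s = α+β, Var = μ(1−μ)/(s+1), so s+1 = (0.25×0.75)/0.0121 = 15.4959 and s = 14.4959.
α = μs = 3.624, β = (1−μ)s = 10.872.

α = 3.624, β = 10.872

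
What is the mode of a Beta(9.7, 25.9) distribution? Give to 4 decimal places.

The density x^(α−1)(1−x)^(β−1) is maximised at (α−1)/(α+β−2) = 8.7/33.6 = 0.2589.

0.2589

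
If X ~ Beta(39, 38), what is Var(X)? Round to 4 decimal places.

0.0032

α+β = 77 and αβ = 1482, so Var = αβ/[(α+β)²(α+β+1)] = 1482/462462 = 0.0032.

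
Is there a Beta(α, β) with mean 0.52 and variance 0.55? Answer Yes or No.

The Beta variance bound is σ² < μ(1−μ).
Here μ(1−μ) = 0.52×0.48 = 0.2496, and 0.55 ≥ 0.2496.

No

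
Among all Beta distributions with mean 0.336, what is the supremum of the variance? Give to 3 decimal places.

0.223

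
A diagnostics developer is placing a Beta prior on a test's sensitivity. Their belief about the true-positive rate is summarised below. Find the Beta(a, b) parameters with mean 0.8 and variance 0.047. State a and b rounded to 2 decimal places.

Write ν = a+b; then a = μν and Var = μ(1−μ)/(ν+1).
ν = μ(1−μ)/Var − 1 = 0.16/0.047 − 1 = 2.4043.
a = 0.8·2.4043 = 1.92, b = 0.2·2.4043 = 0.48.

a = 1.92, b = 0.48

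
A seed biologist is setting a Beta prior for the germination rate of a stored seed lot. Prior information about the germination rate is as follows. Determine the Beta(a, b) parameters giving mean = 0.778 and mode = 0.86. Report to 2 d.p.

a = 6.83, b = 1.95

With s = a+b: μ = a/s and mode = (a−1)/(s−2). Eliminating a = μs,
μs − 1 = m(s−2) ⇒ s(μ−m) = 1−2m ⇒ s = -0.72/-0.082 = 8.7805.
So a = μs = 6.83, b = (1−μ)s = 1.95.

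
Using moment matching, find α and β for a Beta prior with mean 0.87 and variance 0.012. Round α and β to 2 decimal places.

By moment matching, α+β = μ(1−μ)/σ² − 1 = (0.87·0.13)/0.012 − 1 = 9.4250 − 1 = 8.4250.
Since α/(α+β) = μ, α = 0.87·8.4250 = 7.33 and β = 0.13·8.4250 = 1.10.

α = 7.33, β = 1.10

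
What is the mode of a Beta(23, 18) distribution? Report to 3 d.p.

The density x^(α−1)(1−x)^(β−1) is maximised at (α−1)/(α+β−2) = 22/39 = 0.564.

0.564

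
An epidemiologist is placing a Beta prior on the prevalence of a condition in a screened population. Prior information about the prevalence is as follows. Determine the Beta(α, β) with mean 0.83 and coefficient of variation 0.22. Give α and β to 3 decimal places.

α = 2.682, β = 0.549

σ = CV·μ = 0.22×0.83 = 0.18260, so σ² = 0.033343.
s+1 = μ(1−μ)/σ² = 0.1411/0.033343 = 4.2318, so s = α+β = 3.2318.
α = μs = 2.682, β = (1−μ)s = 0.549.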